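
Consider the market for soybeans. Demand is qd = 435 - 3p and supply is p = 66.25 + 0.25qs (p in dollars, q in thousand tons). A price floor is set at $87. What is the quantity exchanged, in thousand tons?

135

Rearranging supply gives qs = 4p - 265. Equilibrium: 435 - 3p = 4p - 265, so 700 = 7p and p* = 100, q* = 135.
Since 87 is below p* = 100, the floor does not bind and the free-market outcome prevails.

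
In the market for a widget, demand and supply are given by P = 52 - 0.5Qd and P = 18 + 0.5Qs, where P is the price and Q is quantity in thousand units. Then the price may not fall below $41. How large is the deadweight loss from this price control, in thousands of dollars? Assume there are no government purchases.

72

Rearranging demand gives Qd = 104 - 2P; rearranging supply gives Qs = 2P - 36. Equilibrium: 104 - 2P = 2P - 36, so 140 = 4P and P* = 35, Q* = 34.
Since 41 > 35, the floor is binding.
At P = 41: Qd = 104 - 2·41 = 22 and Qs = 2·41 - 36 = 46.
Quantity traded falls to 22. At Q = 22 the demand price is (104 - 22)/2 = 41 and the supply price is (36 + 22)/2 = 29.
Deadweight loss = ½ · (41 - 29) · (34 - 22) = ½ · 12 · 12 = 72.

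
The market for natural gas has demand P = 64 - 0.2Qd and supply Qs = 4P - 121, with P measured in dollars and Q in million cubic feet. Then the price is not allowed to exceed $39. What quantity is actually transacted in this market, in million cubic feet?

35

Rearranging demand gives Qd = 320 - 5P. In a free market, 320 - 5P = 4P - 121 gives the equilibrium P* = 49, Q* = 75.
The ceiling of 39 is below the equilibrium price 49, so it binds.
At P = 39: Qd = 320 - 5·39 = 125 and Qs = 4·39 - 121 = 35.
The quantity actually transacted is the short side, supply: 35.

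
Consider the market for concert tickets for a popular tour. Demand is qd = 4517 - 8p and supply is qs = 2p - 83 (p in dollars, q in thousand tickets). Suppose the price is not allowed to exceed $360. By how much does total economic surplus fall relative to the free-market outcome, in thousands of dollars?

12500

Equilibrium: 4517 - 8p = 2p - 83, so 4600 = 10p and p* = 460, q* = 837.
Because the ceiling (360) lies below the market-clearing price, it is binding.
At p = 360: qd = 4517 - 8·360 = 1637 and qs = 2·360 - 83 = 637.
Quantity traded falls to 637. At q = 637 the demand price is (4517 - 637)/8 = 485 and the supply price is (83 + 637)/2 = 360.
Deadweight loss = ½ · (485 - 360) · (837 - 637) = ½ · 125 · 200 = 12500.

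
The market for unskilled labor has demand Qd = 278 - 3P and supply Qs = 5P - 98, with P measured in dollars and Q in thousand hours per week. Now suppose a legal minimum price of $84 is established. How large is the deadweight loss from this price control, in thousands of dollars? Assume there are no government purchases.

3285.6

In a free market, 278 - 3P = 5P - 98 gives the equilibrium P* = 47, Q* = 137.
Because the floor (84) lies above the market-clearing price, it is binding.
At P = 84: Qd = 278 - 3·84 = 26 and Qs = 5·84 - 98 = 322.
Quantity traded falls to 26. At Q = 26 the demand price is (278 - 26)/3 = 84 and the supply price is (98 + 26)/5 = 24.8.
Deadweight loss = ½ · (84 - 24.8) · (137 - 26) = ½ · 59.2 · 111 = 3285.6.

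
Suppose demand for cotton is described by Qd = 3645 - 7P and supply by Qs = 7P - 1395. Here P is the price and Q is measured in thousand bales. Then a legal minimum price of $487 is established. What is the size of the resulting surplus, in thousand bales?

1778

Setting quantity demanded equal to quantity supplied, 3645 - 7P = 7P - 1395, gives P* = 360 and Q* = 1125.
Because the floor (487) lies above the market-clearing price, it is binding.
At P = 487: Qd = 3645 - 7·487 = 236 and Qs = 7·487 - 1395 = 2014.
Surplus = Qs - Qd = 2014 - 236 = 1778.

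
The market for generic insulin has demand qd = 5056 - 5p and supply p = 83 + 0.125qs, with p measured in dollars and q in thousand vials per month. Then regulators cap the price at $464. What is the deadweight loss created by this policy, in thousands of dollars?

Rearranging supply gives qs = 8p - 664. In a free market, 5056 - 5p = 8p - 664 gives the equilibrium p* = 440, q* = 2856.
The ceiling of 464 is above the equilibrium price 440, so it is not binding; the market clears at p* = 440, q* = 2856.
Since the control does not bind, no trades are prevented and deadweight loss is zero.

0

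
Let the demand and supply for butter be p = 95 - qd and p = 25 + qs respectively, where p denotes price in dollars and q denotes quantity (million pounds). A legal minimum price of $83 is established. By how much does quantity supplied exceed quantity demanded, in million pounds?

Rearranging demand gives qd = 95 - p; rearranging supply gives qs = p - 25. Setting quantity demanded equal to quantity supplied, 95 - p = p - 25, gives p* = 60 and q* = 35.
The floor of 83 is above the equilibrium price 60, so it binds.
At p = 83: qd = 95 - 83 = 12 and qs = 83 - 25 = 58.
Surplus = qs - qd = 58 - 12 = 46.

46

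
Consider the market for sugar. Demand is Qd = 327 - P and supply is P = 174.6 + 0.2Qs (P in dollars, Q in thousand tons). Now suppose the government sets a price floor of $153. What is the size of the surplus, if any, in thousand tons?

0

Rearranging supply gives Qs = 5P - 873. Without the control the market clears where 327 - P = 5P - 873, i.e. P* = 200 and Q* = 127.
The floor of 153 is below the equilibrium price 200, so it is not binding; the market clears at P* = 200, Q* = 127.
Since the control does not bind, there is no surplus.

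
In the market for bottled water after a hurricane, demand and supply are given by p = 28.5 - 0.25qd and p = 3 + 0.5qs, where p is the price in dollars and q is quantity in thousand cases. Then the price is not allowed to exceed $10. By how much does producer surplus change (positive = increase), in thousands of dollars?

-240

Rearranging demand gives qd = 114 - 4p; rearranging supply gives qs = 2p - 6. Without the control the market clears where 114 - 4p = 2p - 6, i.e. p* = 20 and q* = 34.
The ceiling of 10 is below the equilibrium price 20, so it binds.
At p = 10: qd = 114 - 4·10 = 74 and qs = 2·10 - 6 = 14.
Producer surplus without the control is ½ · (20 - 3) · 34 = 289.
With the ceiling, producers sell 14 units at 10, so PS = ½ · (10 - 3) · 14 = 49.
Change in producer surplus = 49 - 289 = -240.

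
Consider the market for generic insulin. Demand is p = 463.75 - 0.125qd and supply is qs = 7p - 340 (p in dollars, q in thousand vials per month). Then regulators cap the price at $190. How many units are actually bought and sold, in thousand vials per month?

990

Rearranging demand gives qd = 3710 - 8p. Setting quantity demanded equal to quantity supplied, 3710 - 8p = 7p - 340, gives p* = 270 and q* = 1550.
Because the ceiling (190) lies below the market-clearing price, it is binding.
At p = 190: qd = 3710 - 8·190 = 2190 and qs = 7·190 - 340 = 990.
The quantity actually transacted is the short side, supply: 990.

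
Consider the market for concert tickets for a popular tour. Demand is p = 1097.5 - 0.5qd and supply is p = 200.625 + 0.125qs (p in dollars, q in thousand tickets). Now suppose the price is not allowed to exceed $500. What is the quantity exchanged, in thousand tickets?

Rearranging demand gives qd = 2195 - 2p; rearranging supply gives qs = 8p - 1605. In a free market, 2195 - 2p = 8p - 1605 gives the equilibrium p* = 380, q* = 1435.
The ceiling of 500 is above the equilibrium price 380, so it is not binding; the market clears at p* = 380, q* = 1435.

1435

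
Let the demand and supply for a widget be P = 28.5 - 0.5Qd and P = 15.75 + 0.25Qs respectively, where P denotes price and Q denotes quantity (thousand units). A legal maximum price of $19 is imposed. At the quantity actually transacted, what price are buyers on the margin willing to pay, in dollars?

22

Rearranging demand gives Qd = 57 - 2P; rearranging supply gives Qs = 4P - 63. Without the control the market clears where 57 - 2P = 4P - 63, i.e. P* = 20 and Q* = 17.
Since 19 < 20, the ceiling is binding.
At P = 19: Qd = 57 - 2·19 = 19 and Qs = 4·19 - 63 = 13.
Only 13 units reach the market. On the demand curve, the marginal buyer's willingness to pay at Q = 13 is (57 - 13)/2 = 22.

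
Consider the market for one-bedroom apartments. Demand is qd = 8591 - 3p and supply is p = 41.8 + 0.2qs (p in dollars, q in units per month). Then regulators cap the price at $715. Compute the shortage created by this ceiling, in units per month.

Rearranging supply gives qs = 5p - 209. In a free market, 8591 - 3p = 5p - 209 gives the equilibrium p* = 1100, q* = 5291.
Because the ceiling (715) lies below the market-clearing price, it is binding.
At p = 715: qd = 8591 - 3·715 = 6446 and qs = 5·715 - 209 = 3366.
Shortage = qd - qs = 6446 - 3366 = 3080.

3080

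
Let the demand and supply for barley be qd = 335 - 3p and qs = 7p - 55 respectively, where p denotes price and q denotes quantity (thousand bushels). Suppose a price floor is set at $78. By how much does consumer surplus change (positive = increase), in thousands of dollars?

-6220.5

In a free market, 335 - 3p = 7p - 55 gives the equilibrium p* = 39, q* = 218.
Since 78 > 39, the floor is binding.
At p = 78: qd = 335 - 3·78 = 101 and qs = 7·78 - 55 = 491.
Consumer surplus without the control is ½ · (335/3 - 39) · 218 = 23762/3.
With the floor, consumers buy 101 units at 78, so CS = ½ · (335/3 - 78) · 101 = 10201/6.
Change in consumer surplus = 10201/6 - 23762/3 = -6220.5.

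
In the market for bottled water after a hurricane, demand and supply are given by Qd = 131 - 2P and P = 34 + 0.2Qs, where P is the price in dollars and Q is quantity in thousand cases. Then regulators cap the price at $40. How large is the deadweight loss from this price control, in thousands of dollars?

78.75

Rearranging supply gives Qs = 5P - 170. Setting quantity demanded equal to quantity supplied, 131 - 2P = 5P - 170, gives P* = 43 and Q* = 45.
Since 40 < 43, the ceiling is binding.
At P = 40: Qd = 131 - 2·40 = 51 and Qs = 5·40 - 170 = 30.
Quantity traded falls to 30. At Q = 30 the demand price is (131 - 30)/2 = 50.5 and the supply price is (170 + 30)/5 = 40.
Deadweight loss = ½ · (50.5 - 40) · (45 - 30) = ½ · 10.5 · 15 = 78.75.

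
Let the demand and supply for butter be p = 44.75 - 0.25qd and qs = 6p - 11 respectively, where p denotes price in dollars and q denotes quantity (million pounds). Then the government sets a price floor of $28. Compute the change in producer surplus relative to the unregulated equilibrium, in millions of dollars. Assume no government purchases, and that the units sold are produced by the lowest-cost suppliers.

Rearranging demand gives qd = 179 - 4p. Equilibrium: 179 - 4p = 6p - 11, so 190 = 10p and p* = 19, q* = 103.
Because the floor (28) lies above the market-clearing price, it is binding.
At p = 28: qd = 179 - 4·28 = 67 and qs = 6·28 - 11 = 157.
Producer surplus without the control is ½ · (19 - 11/6) · 103 = 10609/12.
With the floor, 67 units are sold at 28. The supply price at q = 67 is 13, so PS = ½ · [(28 - 11/6) + (28 - 13)] · 67 = 16549/12.
Change in producer surplus = 16549/12 - 10609/12 = 495.

495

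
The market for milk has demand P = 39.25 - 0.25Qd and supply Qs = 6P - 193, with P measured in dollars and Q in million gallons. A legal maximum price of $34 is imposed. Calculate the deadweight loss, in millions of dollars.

Rearranging demand gives Qd = 157 - 4P. Equilibrium: 157 - 4P = 6P - 193, so 350 = 10P and P* = 35, Q* = 17.
Since 34 < 35, the ceiling is binding.
At P = 34: Qd = 157 - 4·34 = 21 and Qs = 6·34 - 193 = 11.
Quantity traded falls to 11. At Q = 11 the demand price is (157 - 11)/4 = 36.5 and the supply price is (193 + 11)/6 = 34.
Deadweight loss = ½ · (36.5 - 34) · (17 - 11) = ½ · 2.5 · 6 = 7.5.

7.5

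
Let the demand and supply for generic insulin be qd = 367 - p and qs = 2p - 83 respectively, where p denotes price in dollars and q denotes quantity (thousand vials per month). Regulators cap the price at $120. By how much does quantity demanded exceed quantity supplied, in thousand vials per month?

Setting quantity demanded equal to quantity supplied, 367 - p = 2p - 83, gives p* = 150 and q* = 217.
Because the ceiling (120) lies below the market-clearing price, it is binding.
At p = 120: qd = 367 - 120 = 247 and qs = 2·120 - 83 = 157.
Shortage = qd - qs = 247 - 157 = 90.

90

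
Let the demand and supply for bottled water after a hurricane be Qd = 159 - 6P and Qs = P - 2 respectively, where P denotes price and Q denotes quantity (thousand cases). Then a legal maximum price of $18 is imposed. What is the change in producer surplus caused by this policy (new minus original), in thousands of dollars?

In a free market, 159 - 6P = P - 2 gives the equilibrium P* = 23, Q* = 21.
The ceiling of 18 is below the equilibrium price 23, so it binds.
At P = 18: Qd = 159 - 6·18 = 51 and Qs = 18 - 2 = 16.
Producer surplus without the control is ½ · (23 - 2) · 21 = 220.5.
With the ceiling, producers sell 16 units at 18, so PS = ½ · (18 - 2) · 16 = 128.
Change in producer surplus = 128 - 220.5 = -92.5.

-92.5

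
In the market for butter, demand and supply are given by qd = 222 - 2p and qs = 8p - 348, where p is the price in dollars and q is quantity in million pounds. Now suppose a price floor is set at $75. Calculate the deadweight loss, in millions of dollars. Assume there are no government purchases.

Equilibrium: 222 - 2p = 8p - 348, so 570 = 10p and p* = 57, q* = 108.
Since 75 > 57, the floor is binding.
At p = 75: qd = 222 - 2·75 = 72 and qs = 8·75 - 348 = 252.
Quantity traded falls to 72. At q = 72 the demand price is (222 - 72)/2 = 75 and the supply price is (348 + 72)/8 = 52.5.
Deadweight loss = ½ · (75 - 52.5) · (108 - 72) = ½ · 22.5 · 36 = 405.

405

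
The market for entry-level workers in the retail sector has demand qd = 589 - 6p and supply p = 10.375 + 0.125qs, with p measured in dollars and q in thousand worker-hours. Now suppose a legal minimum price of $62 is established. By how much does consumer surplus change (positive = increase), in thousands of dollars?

Rearranging supply gives qs = 8p - 83. Without the control the market clears where 589 - 6p = 8p - 83, i.e. p* = 48 and q* = 301.
The floor of 62 is above the equilibrium price 48, so it binds.
At p = 62: qd = 589 - 6·62 = 217 and qs = 8·62 - 83 = 413.
Consumer surplus without the control is ½ · (589/6 - 48) · 301 = 90601/12.
With the floor, consumers buy 217 units at 62, so CS = ½ · (589/6 - 62) · 217 = 47089/12.
Change in consumer surplus = 47089/12 - 90601/12 = -3626.

-3626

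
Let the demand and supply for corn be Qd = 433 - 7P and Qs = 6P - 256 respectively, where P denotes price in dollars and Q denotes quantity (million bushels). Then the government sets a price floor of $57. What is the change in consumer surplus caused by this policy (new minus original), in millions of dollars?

Without the control the market clears where 433 - 7P = 6P - 256, i.e. P* = 53 and Q* = 62.
Since 57 > 53, the floor is binding.
At P = 57: Qd = 433 - 7·57 = 34 and Qs = 6·57 - 256 = 86.
Consumer surplus without the control is ½ · (433/7 - 53) · 62 = 1922/7.
With the floor, consumers buy 34 units at 57, so CS = ½ · (433/7 - 57) · 34 = 578/7.
Change in consumer surplus = 578/7 - 1922/7 = -192.

-192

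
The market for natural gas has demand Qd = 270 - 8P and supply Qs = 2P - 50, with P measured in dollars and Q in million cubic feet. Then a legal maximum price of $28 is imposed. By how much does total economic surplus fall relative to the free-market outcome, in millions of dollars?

20

Setting quantity demanded equal to quantity supplied, 270 - 8P = 2P - 50, gives P* = 32 and Q* = 14.
The ceiling of 28 is below the equilibrium price 32, so it binds.
At P = 28: Qd = 270 - 8·28 = 46 and Qs = 2·28 - 50 = 6.
Quantity traded falls to 6. At Q = 6 the demand price is (270 - 6)/8 = 33 and the supply price is (50 + 6)/2 = 28.
Deadweight loss = ½ · (33 - 28) · (14 - 6) = ½ · 5 · 8 = 20.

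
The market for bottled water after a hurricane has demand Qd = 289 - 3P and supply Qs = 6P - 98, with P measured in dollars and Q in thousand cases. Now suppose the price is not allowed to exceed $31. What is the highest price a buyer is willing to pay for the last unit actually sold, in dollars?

67

Setting quantity demanded equal to quantity supplied, 289 - 3P = 6P - 98, gives P* = 43 and Q* = 160.
Since 31 < 43, the ceiling is binding.
At P = 31: Qd = 289 - 3·31 = 196 and Qs = 6·31 - 98 = 88.
Only 88 units reach the market. On the demand curve, the marginal buyer's willingness to pay at Q = 88 is (289 - 88)/3 = 67.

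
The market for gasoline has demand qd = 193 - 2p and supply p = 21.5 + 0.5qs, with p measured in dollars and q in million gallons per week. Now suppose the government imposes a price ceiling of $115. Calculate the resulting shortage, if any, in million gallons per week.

Rearranging supply gives qs = 2p - 43. Equilibrium: 193 - 2p = 2p - 43, so 236 = 4p and p* = 59, q* = 75.
Since 115 is above p* = 59, the ceiling does not bind and the free-market outcome prevails.
Since the control does not bind, there is no shortage.

0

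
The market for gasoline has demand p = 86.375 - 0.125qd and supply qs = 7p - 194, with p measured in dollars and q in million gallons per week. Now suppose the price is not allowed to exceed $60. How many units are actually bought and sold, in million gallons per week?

Rearranging demand gives qd = 691 - 8p. Setting quantity demanded equal to quantity supplied, 691 - 8p = 7p - 194, gives p* = 59 and q* = 219.
Since 60 is above p* = 59, the ceiling does not bind and the free-market outcome prevails.

219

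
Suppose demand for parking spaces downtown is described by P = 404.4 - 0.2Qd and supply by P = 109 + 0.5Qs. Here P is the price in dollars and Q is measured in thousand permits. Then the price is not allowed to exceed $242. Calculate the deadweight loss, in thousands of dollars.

Rearranging demand gives Qd = 2022 - 5P; rearranging supply gives Qs = 2P - 218. Without the control the market clears where 2022 - 5P = 2P - 218, i.e. P* = 320 and Q* = 422.
The ceiling of 242 is below the equilibrium price 320, so it binds.
At P = 242: Qd = 2022 - 5·242 = 812 and Qs = 2·242 - 218 = 266.
Quantity traded falls to 266. At Q = 266 the demand price is (2022 - 266)/5 = 351.2 and the supply price is (218 + 266)/2 = 242.
Deadweight loss = ½ · (351.2 - 242) · (422 - 266) = ½ · 109.2 · 156 = 8517.6.

8517.6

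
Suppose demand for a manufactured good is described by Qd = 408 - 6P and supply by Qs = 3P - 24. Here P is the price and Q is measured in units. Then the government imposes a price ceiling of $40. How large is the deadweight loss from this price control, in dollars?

144

Equilibrium: 408 - 6P = 3P - 24, so 432 = 9P and P* = 48, Q* = 120.
Because the ceiling (40) lies below the market-clearing price, it is binding.
At P = 40: Qd = 408 - 6·40 = 168 and Qs = 3·40 - 24 = 96.
Quantity traded falls to 96. At Q = 96 the demand price is (408 - 96)/6 = 52 and the supply price is (24 + 96)/3 = 40.
Deadweight loss = ½ · (52 - 40) · (120 - 96) = ½ · 12 · 24 = 144.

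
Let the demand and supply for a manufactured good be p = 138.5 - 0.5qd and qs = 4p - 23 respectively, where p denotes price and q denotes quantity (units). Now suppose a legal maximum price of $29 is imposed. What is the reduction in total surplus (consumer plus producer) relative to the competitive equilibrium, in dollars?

2646

Rearranging demand gives qd = 277 - 2p. Equilibrium: 277 - 2p = 4p - 23, so 300 = 6p and p* = 50, q* = 177.
The ceiling of 29 is below the equilibrium price 50, so it binds.
At p = 29: qd = 277 - 2·29 = 219 and qs = 4·29 - 23 = 93.
Quantity traded falls to 93. At q = 93 the demand price is (277 - 93)/2 = 92 and the supply price is (23 + 93)/4 = 29.
Deadweight loss = ½ · (92 - 29) · (177 - 93) = ½ · 63 · 84 = 2646.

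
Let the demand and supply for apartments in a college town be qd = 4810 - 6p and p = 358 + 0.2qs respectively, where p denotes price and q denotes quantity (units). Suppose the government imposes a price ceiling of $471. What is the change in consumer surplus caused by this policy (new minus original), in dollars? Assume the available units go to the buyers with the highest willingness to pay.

Rearranging supply gives qs = 5p - 1790. In a free market, 4810 - 6p = 5p - 1790 gives the equilibrium p* = 600, q* = 1210.
Because the ceiling (471) lies below the market-clearing price, it is binding.
At p = 471: qd = 4810 - 6·471 = 1984 and qs = 5·471 - 1790 = 565.
Consumer surplus without the control is ½ · (2405/3 - 600) · 1210 = 366025/3.
With the ceiling, 565 units are sold at 471 (assume they go to the highest-value buyers). The demand price at q = 565 is 707.5, so CS = ½ · [(2405/3 - 471) + (707.5 - 471)] · 565 = 1922695/12.
Change in consumer surplus = 1922695/12 - 366025/3 = 38216.25.

38216.25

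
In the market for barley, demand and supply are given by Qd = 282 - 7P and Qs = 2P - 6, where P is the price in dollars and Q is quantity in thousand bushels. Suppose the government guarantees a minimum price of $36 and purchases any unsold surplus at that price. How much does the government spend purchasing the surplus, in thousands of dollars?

Setting quantity demanded equal to quantity supplied, 282 - 7P = 2P - 6, gives P* = 32 and Q* = 58.
Since 36 > 32, the floor is binding.
At P = 36: Qd = 282 - 7·36 = 30 and Qs = 2·36 - 6 = 66.
Surplus = Qs - Qd = 36.
Government expenditure = surplus × support price = 36 × 36 = 1296.

1296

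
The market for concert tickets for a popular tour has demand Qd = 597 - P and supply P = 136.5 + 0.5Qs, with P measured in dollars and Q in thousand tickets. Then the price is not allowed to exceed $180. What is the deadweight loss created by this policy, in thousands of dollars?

Rearranging supply gives Qs = 2P - 273. Equilibrium: 597 - P = 2P - 273, so 870 = 3P and P* = 290, Q* = 307.
Because the ceiling (180) lies below the market-clearing price, it is binding.
At P = 180: Qd = 597 - 180 = 417 and Qs = 2·180 - 273 = 87.
Quantity traded falls to 87. At Q = 87 the demand price is 597 - 87 = 510 and the supply price is (273 + 87)/2 = 180.
Deadweight loss = ½ · (510 - 180) · (307 - 87) = ½ · 330 · 220 = 36300.

36300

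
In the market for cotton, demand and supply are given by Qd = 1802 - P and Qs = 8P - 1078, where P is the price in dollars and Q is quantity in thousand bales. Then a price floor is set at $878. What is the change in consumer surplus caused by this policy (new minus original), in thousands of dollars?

-671274

Without the control the market clears where 1802 - P = 8P - 1078, i.e. P* = 320 and Q* = 1482.
The floor of 878 is above the equilibrium price 320, so it binds.
At P = 878: Qd = 1802 - 878 = 924 and Qs = 8·878 - 1078 = 5946.
Consumer surplus without the control is ½ · (1802 - 320) · 1482 = 1098162.
With the floor, consumers buy 924 units at 878, so CS = ½ · (1802 - 878) · 924 = 426888.
Change in consumer surplus = 426888 - 1098162 = -671274.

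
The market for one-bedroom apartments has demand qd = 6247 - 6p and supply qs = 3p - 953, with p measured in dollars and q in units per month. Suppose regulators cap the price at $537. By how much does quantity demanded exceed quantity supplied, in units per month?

2367

Without the control the market clears where 6247 - 6p = 3p - 953, i.e. p* = 800 and q* = 1447.
Since 537 < 800, the ceiling is binding.
At p = 537: qd = 6247 - 6·537 = 3025 and qs = 3·537 - 953 = 658.
Shortage = qd - qs = 3025 - 658 = 2367.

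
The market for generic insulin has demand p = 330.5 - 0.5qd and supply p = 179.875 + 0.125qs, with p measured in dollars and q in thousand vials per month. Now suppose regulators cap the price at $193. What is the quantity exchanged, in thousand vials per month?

Rearranging demand gives qd = 661 - 2p; rearranging supply gives qs = 8p - 1439. Setting quantity demanded equal to quantity supplied, 661 - 2p = 8p - 1439, gives p* = 210 and q* = 241.
Since 193 < 210, the ceiling is binding.
At p = 193: qd = 661 - 2·193 = 275 and qs = 8·193 - 1439 = 105.
The quantity actually transacted is the short side, supply: 105.

105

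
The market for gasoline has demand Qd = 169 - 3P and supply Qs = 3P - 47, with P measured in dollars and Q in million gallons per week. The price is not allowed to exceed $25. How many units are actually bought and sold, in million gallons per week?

Equilibrium: 169 - 3P = 3P - 47, so 216 = 6P and P* = 36, Q* = 61.
Because the ceiling (25) lies below the market-clearing price, it is binding.
At P = 25: Qd = 169 - 3·25 = 94 and Qs = 3·25 - 47 = 28.
The quantity actually transacted is the short side, supply: 28.

28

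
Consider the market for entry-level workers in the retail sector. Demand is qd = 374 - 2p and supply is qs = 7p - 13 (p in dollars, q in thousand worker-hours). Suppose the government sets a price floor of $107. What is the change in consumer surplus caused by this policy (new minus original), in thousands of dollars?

-14336

Equilibrium: 374 - 2p = 7p - 13, so 387 = 9p and p* = 43, q* = 288.
Since 107 > 43, the floor is binding.
At p = 107: qd = 374 - 2·107 = 160 and qs = 7·107 - 13 = 736.
Consumer surplus without the control is ½ · (187 - 43) · 288 = 20736.
With the floor, consumers buy 160 units at 107, so CS = ½ · (187 - 107) · 160 = 6400.
Change in consumer surplus = 6400 - 20736 = -14336.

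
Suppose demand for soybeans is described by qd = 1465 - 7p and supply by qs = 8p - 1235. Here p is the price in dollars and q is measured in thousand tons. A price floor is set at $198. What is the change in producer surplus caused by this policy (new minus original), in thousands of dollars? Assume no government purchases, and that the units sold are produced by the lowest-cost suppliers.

In a free market, 1465 - 7p = 8p - 1235 gives the equilibrium p* = 180, q* = 205.
Because the floor (198) lies above the market-clearing price, it is binding.
At p = 198: qd = 1465 - 7·198 = 79 and qs = 8·198 - 1235 = 349.
Producer surplus without the control is ½ · (180 - 154.375) · 205 = 2626.5625.
With the floor, 79 units are sold at 198. The supply price at q = 79 is 164.25, so PS = ½ · [(198 - 154.375) + (198 - 164.25)] · 79 = 3056.3125.
Change in producer surplus = 3056.3125 - 2626.5625 = 429.75.

429.75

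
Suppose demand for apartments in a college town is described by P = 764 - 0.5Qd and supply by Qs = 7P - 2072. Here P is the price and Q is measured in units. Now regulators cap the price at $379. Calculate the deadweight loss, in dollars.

Rearranging demand gives Qd = 1528 - 2P. Without the control the market clears where 1528 - 2P = 7P - 2072, i.e. P* = 400 and Q* = 728.
Since 379 < 400, the ceiling is binding.
At P = 379: Qd = 1528 - 2·379 = 770 and Qs = 7·379 - 2072 = 581.
Quantity traded falls to 581. At Q = 581 the demand price is (1528 - 581)/2 = 473.5 and the supply price is (2072 + 581)/7 = 379.
Deadweight loss = ½ · (473.5 - 379) · (728 - 581) = ½ · 94.5 · 147 = 6945.75.

6945.75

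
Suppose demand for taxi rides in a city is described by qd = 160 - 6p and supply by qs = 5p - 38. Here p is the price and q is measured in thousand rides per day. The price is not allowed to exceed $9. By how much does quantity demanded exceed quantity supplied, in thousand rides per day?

99

Setting quantity demanded equal to quantity supplied, 160 - 6p = 5p - 38, gives p* = 18 and q* = 52.
The ceiling of 9 is below the equilibrium price 18, so it binds.
At p = 9: qd = 160 - 6·9 = 106 and qs = 5·9 - 38 = 7.
Shortage = qd - qs = 106 - 7 = 99.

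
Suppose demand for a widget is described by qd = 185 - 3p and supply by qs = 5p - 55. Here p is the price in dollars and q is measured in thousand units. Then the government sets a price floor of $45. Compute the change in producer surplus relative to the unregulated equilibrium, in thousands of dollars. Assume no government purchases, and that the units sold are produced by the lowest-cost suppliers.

547.5

In a free market, 185 - 3p = 5p - 55 gives the equilibrium p* = 30, q* = 95.
The floor of 45 is above the equilibrium price 30, so it binds.
At p = 45: qd = 185 - 3·45 = 50 and qs = 5·45 - 55 = 170.
Producer surplus without the control is ½ · (30 - 11) · 95 = 902.5.
With the floor, 50 units are sold at 45. The supply price at q = 50 is 21, so PS = ½ · [(45 - 11) + (45 - 21)] · 50 = 1450.
Change in producer surplus = 1450 - 902.5 = 547.5.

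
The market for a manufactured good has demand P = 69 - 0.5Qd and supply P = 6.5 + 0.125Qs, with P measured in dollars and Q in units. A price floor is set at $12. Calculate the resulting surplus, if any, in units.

Rearranging demand gives Qd = 138 - 2P; rearranging supply gives Qs = 8P - 52. Setting quantity demanded equal to quantity supplied, 138 - 2P = 8P - 52, gives P* = 19 and Q* = 100.
Since 12 is below P* = 19, the floor does not bind and the free-market outcome prevails.
Since the control does not bind, there is no surplus.

0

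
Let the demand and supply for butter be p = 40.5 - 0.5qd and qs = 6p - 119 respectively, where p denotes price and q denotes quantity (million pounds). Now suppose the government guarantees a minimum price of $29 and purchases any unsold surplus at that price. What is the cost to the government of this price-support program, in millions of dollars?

928

Rearranging demand gives qd = 81 - 2p. Without the control the market clears where 81 - 2p = 6p - 119, i.e. p* = 25 and q* = 31.
The floor of 29 is above the equilibrium price 25, so it binds.
At p = 29: qd = 81 - 2·29 = 23 and qs = 6·29 - 119 = 55.
Surplus = qs - qd = 32.
Government expenditure = surplus × support price = 32 × 29 = 928.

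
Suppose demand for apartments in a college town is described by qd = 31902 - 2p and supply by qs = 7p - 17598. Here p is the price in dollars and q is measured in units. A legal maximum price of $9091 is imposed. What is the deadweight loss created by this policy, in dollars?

0

Equilibrium: 31902 - 2p = 7p - 17598, so 49500 = 9p and p* = 5500, q* = 20902.
Since 9091 is above p* = 5500, the ceiling does not bind and the free-market outcome prevails.
Since the control does not bind, no trades are prevented and deadweight loss is zero.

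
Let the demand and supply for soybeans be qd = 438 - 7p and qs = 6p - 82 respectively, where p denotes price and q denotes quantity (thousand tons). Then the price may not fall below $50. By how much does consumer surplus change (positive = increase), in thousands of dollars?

-1230

In a free market, 438 - 7p = 6p - 82 gives the equilibrium p* = 40, q* = 158.
The floor of 50 is above the equilibrium price 40, so it binds.
At p = 50: qd = 438 - 7·50 = 88 and qs = 6·50 - 82 = 218.
Consumer surplus without the control is ½ · (438/7 - 40) · 158 = 12482/7.
With the floor, consumers buy 88 units at 50, so CS = ½ · (438/7 - 50) · 88 = 3872/7.
Change in consumer surplus = 3872/7 - 12482/7 = -1230.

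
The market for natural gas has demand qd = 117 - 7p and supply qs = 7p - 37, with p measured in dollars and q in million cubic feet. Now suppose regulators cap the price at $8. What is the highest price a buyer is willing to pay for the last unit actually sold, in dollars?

In a free market, 117 - 7p = 7p - 37 gives the equilibrium p* = 11, q* = 40.
Since 8 < 11, the ceiling is binding.
At p = 8: qd = 117 - 7·8 = 61 and qs = 7·8 - 37 = 19.
Only 19 units reach the market. On the demand curve, the marginal buyer's willingness to pay at q = 19 is (117 - 19)/7 = 14.

14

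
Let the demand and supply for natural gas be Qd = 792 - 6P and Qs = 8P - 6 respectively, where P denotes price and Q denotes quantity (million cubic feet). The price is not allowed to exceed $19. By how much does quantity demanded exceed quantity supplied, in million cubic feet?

Setting quantity demanded equal to quantity supplied, 792 - 6P = 8P - 6, gives P* = 57 and Q* = 450.
The ceiling of 19 is below the equilibrium price 57, so it binds.
At P = 19: Qd = 792 - 6·19 = 678 and Qs = 8·19 - 6 = 146.
Shortage = Qd - Qs = 678 - 146 = 532.

532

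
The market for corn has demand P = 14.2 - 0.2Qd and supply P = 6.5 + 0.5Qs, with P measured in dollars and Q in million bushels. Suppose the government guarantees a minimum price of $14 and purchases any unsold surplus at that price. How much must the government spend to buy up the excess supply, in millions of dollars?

196

Rearranging demand gives Qd = 71 - 5P; rearranging supply gives Qs = 2P - 13. In a free market, 71 - 5P = 2P - 13 gives the equilibrium P* = 12, Q* = 11.
Because the floor (14) lies above the market-clearing price, it is binding.
At P = 14: Qd = 71 - 5·14 = 1 and Qs = 2·14 - 13 = 15.
Surplus = Qs - Qd = 14.
Government expenditure = surplus × support price = 14 × 14 = 196.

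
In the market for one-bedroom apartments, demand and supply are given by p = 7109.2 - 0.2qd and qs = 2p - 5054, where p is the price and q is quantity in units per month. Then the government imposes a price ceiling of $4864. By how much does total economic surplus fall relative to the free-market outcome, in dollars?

Rearranging demand gives qd = 35546 - 5p. Without the control the market clears where 35546 - 5p = 2p - 5054, i.e. p* = 5800 and q* = 6546.
Since 4864 < 5800, the ceiling is binding.
At p = 4864: qd = 35546 - 5·4864 = 11226 and qs = 2·4864 - 5054 = 4674.
Quantity traded falls to 4674. At q = 4674 the demand price is (35546 - 4674)/5 = 6174.4 and the supply price is (5054 + 4674)/2 = 4864.
Deadweight loss = ½ · (6174.4 - 4864) · (6546 - 4674) = ½ · 1310.4 · 1872 = 1226534.4.

1226534.4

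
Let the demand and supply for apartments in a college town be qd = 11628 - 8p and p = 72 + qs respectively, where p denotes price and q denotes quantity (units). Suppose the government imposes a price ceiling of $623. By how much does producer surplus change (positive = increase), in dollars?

Rearranging supply gives qs = p - 72. Without the control the market clears where 11628 - 8p = p - 72, i.e. p* = 1300 and q* = 1228.
Since 623 < 1300, the ceiling is binding.
At p = 623: qd = 11628 - 8·623 = 6644 and qs = 623 - 72 = 551.
Producer surplus without the control is ½ · (1300 - 72) · 1228 = 753992.
With the ceiling, producers sell 551 units at 623, so PS = ½ · (623 - 72) · 551 = 151800.5.
Change in producer surplus = 151800.5 - 753992 = -602191.5.

-602191.5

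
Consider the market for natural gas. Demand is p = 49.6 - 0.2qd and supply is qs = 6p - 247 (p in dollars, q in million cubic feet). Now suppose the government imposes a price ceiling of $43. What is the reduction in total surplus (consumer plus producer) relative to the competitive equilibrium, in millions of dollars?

Rearranging demand gives qd = 248 - 5p. In a free market, 248 - 5p = 6p - 247 gives the equilibrium p* = 45, q* = 23.
Because the ceiling (43) lies below the market-clearing price, it is binding.
At p = 43: qd = 248 - 5·43 = 33 and qs = 6·43 - 247 = 11.
Quantity traded falls to 11. At q = 11 the demand price is (248 - 11)/5 = 47.4 and the supply price is (247 + 11)/6 = 43.
Deadweight loss = ½ · (47.4 - 43) · (23 - 11) = ½ · 4.4 · 12 = 26.4.

26.4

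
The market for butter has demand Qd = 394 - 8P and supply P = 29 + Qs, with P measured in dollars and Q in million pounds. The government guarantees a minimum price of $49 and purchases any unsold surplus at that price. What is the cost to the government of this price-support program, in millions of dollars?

882

Rearranging supply gives Qs = P - 29. Equilibrium: 394 - 8P = P - 29, so 423 = 9P and P* = 47, Q* = 18.
Since 49 > 47, the floor is binding.
At P = 49: Qd = 394 - 8·49 = 2 and Qs = 49 - 29 = 20.
Surplus = Qs - Qd = 18.
Government expenditure = surplus × support price = 18 × 49 = 882.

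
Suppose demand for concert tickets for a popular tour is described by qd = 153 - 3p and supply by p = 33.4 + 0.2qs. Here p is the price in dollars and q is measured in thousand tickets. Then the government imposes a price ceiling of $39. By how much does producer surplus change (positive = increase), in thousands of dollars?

Rearranging supply gives qs = 5p - 167. Equilibrium: 153 - 3p = 5p - 167, so 320 = 8p and p* = 40, q* = 33.
Because the ceiling (39) lies below the market-clearing price, it is binding.
At p = 39: qd = 153 - 3·39 = 36 and qs = 5·39 - 167 = 28.
Producer surplus without the control is ½ · (40 - 33.4) · 33 = 108.9.
With the ceiling, producers sell 28 units at 39, so PS = ½ · (39 - 33.4) · 28 = 78.4.
Change in producer surplus = 78.4 - 108.9 = -30.5.

-30.5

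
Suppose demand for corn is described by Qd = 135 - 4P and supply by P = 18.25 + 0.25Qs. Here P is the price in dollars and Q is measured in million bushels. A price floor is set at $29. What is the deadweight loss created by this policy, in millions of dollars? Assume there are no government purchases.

Rearranging supply gives Qs = 4P - 73. In a free market, 135 - 4P = 4P - 73 gives the equilibrium P* = 26, Q* = 31.
Because the floor (29) lies above the market-clearing price, it is binding.
At P = 29: Qd = 135 - 4·29 = 19 and Qs = 4·29 - 73 = 43.
Quantity traded falls to 19. At Q = 19 the demand price is (135 - 19)/4 = 29 and the supply price is (73 + 19)/4 = 23.
Deadweight loss = ½ · (29 - 23) · (31 - 19) = ½ · 6 · 12 = 36.

36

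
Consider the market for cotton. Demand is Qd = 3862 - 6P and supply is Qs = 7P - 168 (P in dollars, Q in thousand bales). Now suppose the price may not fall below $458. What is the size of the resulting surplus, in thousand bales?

Without the control the market clears where 3862 - 6P = 7P - 168, i.e. P* = 310 and Q* = 2002.
The floor of 458 is above the equilibrium price 310, so it binds.
At P = 458: Qd = 3862 - 6·458 = 1114 and Qs = 7·458 - 168 = 3038.
Surplus = Qs - Qd = 3038 - 1114 = 1924.

1924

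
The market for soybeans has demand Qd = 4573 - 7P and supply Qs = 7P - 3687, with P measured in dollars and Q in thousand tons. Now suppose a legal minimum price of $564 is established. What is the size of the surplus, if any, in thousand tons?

0

In a free market, 4573 - 7P = 7P - 3687 gives the equilibrium P* = 590, Q* = 443.
The floor of 564 is below the equilibrium price 590, so it is not binding; the market clears at P* = 590, Q* = 443.
Since the control does not bind, there is no surplus.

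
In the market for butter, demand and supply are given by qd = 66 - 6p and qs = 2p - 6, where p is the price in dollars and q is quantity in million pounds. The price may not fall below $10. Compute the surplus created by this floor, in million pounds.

Setting quantity demanded equal to quantity supplied, 66 - 6p = 2p - 6, gives p* = 9 and q* = 12.
The floor of 10 is above the equilibrium price 9, so it binds.
At p = 10: qd = 66 - 6·10 = 6 and qs = 2·10 - 6 = 14.
Surplus = qs - qd = 14 - 6 = 8.

8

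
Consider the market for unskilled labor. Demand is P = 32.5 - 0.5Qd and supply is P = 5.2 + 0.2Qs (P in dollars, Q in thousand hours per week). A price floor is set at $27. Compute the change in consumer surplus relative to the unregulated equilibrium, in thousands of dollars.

Rearranging demand gives Qd = 65 - 2P; rearranging supply gives Qs = 5P - 26. Without the control the market clears where 65 - 2P = 5P - 26, i.e. P* = 13 and Q* = 39.
Since 27 > 13, the floor is binding.
At P = 27: Qd = 65 - 2·27 = 11 and Qs = 5·27 - 26 = 109.
Consumer surplus without the control is ½ · (32.5 - 13) · 39 = 380.25.
With the floor, consumers buy 11 units at 27, so CS = ½ · (32.5 - 27) · 11 = 30.25.
Change in consumer surplus = 30.25 - 380.25 = -350.

-350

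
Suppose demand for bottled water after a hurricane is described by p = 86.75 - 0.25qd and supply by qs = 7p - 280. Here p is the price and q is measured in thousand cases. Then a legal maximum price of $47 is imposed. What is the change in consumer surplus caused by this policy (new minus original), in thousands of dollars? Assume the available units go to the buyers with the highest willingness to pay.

-122.5

Rearranging demand gives qd = 347 - 4p. In a free market, 347 - 4p = 7p - 280 gives the equilibrium p* = 57, q* = 119.
Since 47 < 57, the ceiling is binding.
At p = 47: qd = 347 - 4·47 = 159 and qs = 7·47 - 280 = 49.
Consumer surplus without the control is ½ · (86.75 - 57) · 119 = 1770.125.
With the ceiling, 49 units are sold at 47 (assume they go to the highest-value buyers). The demand price at q = 49 is 74.5, so CS = ½ · [(86.75 - 47) + (74.5 - 47)] · 49 = 1647.625.
Change in consumer surplus = 1647.625 - 1770.125 = -122.5.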